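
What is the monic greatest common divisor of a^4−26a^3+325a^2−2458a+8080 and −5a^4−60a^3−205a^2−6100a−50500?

Repeated division with remainder:
  a^4−26a^3+325a^2−2458a+8080 = (−1/5)(−5a^4−60a^3−205a^2−6100a−50500) + (−38a^3+284a^2−3678a−2020)
  −5a^4−60a^3−205a^2−6100a−50500 = ((5/38)a+925/361)(−38a^3+284a^2−3678a−2020) + (−(162000/361)a^2+(1296000/361)a−16362000/361)
  −38a^3+284a^2−3678a−2020 = ((6859/81000)a+361/8100)(−(162000/361)a^2+(1296000/361)a−16362000/361) + (0)
Last nonzero remainder: −(162000/361)a^2+(1296000/361)a−16362000/361. Dividing through by −162000/361 gives the monic gcd a^2−8a+101.

a^2−8a+101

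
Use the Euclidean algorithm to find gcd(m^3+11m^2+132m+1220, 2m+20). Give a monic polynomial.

m+10

Euclidean algorithm in ℚ[m]:
  m^3+11m^2+132m+1220 = ((1/2)m^2+(1/2)m+61)(2m+20) + (0)
Last nonzero remainder: 2m+20. Dividing through by 2 gives the monic gcd m+10.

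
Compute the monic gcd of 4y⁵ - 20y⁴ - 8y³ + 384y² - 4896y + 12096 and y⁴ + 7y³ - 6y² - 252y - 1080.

Euclidean algorithm in ℚ[y]:
  4y⁵ - 20y⁴ - 8y³ + 384y² - 4896y + 12096 = (4y - 48)(y⁴ + 7y³ - 6y² - 252y - 1080) + (352y³ + 1104y² - 12672y - 39744)
  y⁴ + 7y³ - 6y² - 252y - 1080 = ((1/352)y + 85/7744)(352y³ + 1104y² - 12672y - 39744) + ((8655/484)y² - 77895/121)
  352y³ + 1104y² - 12672y - 39744 = ((170368/8655)y + 178112/2885)((8655/484)y² - 77895/121) + (0)
Last nonzero remainder: (8655/484)y² - 77895/121. Dividing through by 8655/484 gives the monic gcd y² - 36.

y² - 36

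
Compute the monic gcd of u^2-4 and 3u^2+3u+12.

1

Repeated division with remainder:
  u^2-4 = (1/3)(3u^2+3u+12) + (-u-8)
  3u^2+3u+12 = (-3u+21)(-u-8) + (180)
  -u-8 = (-(1/180)u-2/45)(180) + (0)
The last nonzero remainder is the constant 180, so the polynomials are coprime and gcd = 1.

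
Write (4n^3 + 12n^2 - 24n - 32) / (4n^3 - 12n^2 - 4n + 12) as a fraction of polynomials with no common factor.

(n^2 + 2n - 8)/(n^2 - 4n + 3)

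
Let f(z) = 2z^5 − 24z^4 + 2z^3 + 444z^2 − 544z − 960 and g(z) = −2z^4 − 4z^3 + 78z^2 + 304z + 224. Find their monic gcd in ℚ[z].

Repeated division with remainder:
  2z^5 − 24z^4 + 2z^3 + 444z^2 − 544z − 960 = (−z + 14)(−2z^4 − 4z^3 + 78z^2 + 304z + 224) + (136z^3 − 344z^2 − 4576z − 4096)
  −2z^4 − 4z^3 + 78z^2 + 304z + 224 = (−(1/68)z − 77/1156)(136z^3 − 344z^2 − 4576z − 4096) + (−(3528/289)z^2 − (17640/289)z − 14112/289)
  136z^3 − 344z^2 − 4576z − 4096 = (−(4913/441)z + 36992/441)(−(3528/289)z^2 − (17640/289)z − 14112/289) + (0)
Last nonzero remainder: −(3528/289)z^2 − (17640/289)z − 14112/289. Dividing through by −3528/289 gives the monic gcd z^2 + 5z + 4.

z^2 + 5z + 4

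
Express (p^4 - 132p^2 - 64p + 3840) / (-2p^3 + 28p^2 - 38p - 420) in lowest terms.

(-p^3 - 10p^2 + 32p + 384)/(2p^2 - 8p - 42)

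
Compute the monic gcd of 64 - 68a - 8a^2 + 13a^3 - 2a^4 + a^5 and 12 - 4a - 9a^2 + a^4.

Euclidean algorithm in ℚ[a]:
  a^5 - 2a^4 + 13a^3 - 8a^2 - 68a + 64 = (a - 2)(a^4 - 9a^2 - 4a + 12) + (22a^3 - 22a^2 - 88a + 88)
  a^4 - 9a^2 - 4a + 12 = ((1/22)a + 1/22)(22a^3 - 22a^2 - 88a + 88) + (-4a^2 - 4a + 8)
  22a^3 - 22a^2 - 88a + 88 = (-(11/2)a + 11)(-4a^2 - 4a + 8) + (0)
Last nonzero remainder: -4a^2 - 4a + 8. Dividing through by -4 gives the monic gcd a^2 + a - 2.

-2 + a + a^2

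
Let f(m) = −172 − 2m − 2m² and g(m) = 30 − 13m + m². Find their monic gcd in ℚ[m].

Apply the Euclidean algorithm:
  −2m² − 2m − 172 = (−2)(m² − 13m + 30) + (−28m − 112)
  m² − 13m + 30 = (−(1/28)m + 17/28)(−28m − 112) + (98)
  −28m − 112 = (−(2/7)m − 8/7)(98) + (0)
The last nonzero remainder is the constant 98, so the polynomials are coprime and gcd = 1.

1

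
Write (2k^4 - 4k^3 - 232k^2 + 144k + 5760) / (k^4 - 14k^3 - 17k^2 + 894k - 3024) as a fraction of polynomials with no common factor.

(2k^2 - 8k - 120)/(k^2 - 16k + 63)

Euclidean algorithm in ℚ[k]:
  2k^4 - 4k^3 - 232k^2 + 144k + 5760 = (2)(k^4 - 14k^3 - 17k^2 + 894k - 3024) + (24k^3 - 198k^2 - 1644k + 11808)
  k^4 - 14k^3 - 17k^2 + 894k - 3024 = ((1/24)k - 23/96)(24k^3 - 198k^2 - 1644k + 11808) + ((65/16)k^2 + (65/8)k - 195)
  24k^3 - 198k^2 - 1644k + 11808 = ((384/65)k - 3936/65)((65/16)k^2 + (65/8)k - 195) + (0)
Last nonzero remainder: (65/16)k^2 + (65/8)k - 195. Dividing through by 65/16 gives the monic gcd k^2 + 2k - 48.
Cancel k^2 + 2k - 48 from numerator and denominator to get the reduced form.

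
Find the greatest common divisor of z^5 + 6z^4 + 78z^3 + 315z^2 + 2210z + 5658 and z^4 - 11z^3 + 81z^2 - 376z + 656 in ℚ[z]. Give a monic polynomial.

z^2 - 3z + 41

By polynomial division,
  z^5 + 6z^4 + 78z^3 + 315z^2 + 2210z + 5658 = (z + 17)(z^4 - 11z^3 + 81z^2 - 376z + 656) + (184z^3 - 686z^2 + 7946z - 5494)
  z^4 - 11z^3 + 81z^2 - 376z + 656 = ((1/184)z - 669/16928)(184z^3 - 686z^2 + 7946z - 5494) + ((90601/8464)z^2 - (271803/8464)z + 3714641/8464)
  184z^3 - 686z^2 + 7946z - 5494 = ((1557376/90601)z - 1134176/90601)((90601/8464)z^2 - (271803/8464)z + 3714641/8464) + (0)
Last nonzero remainder: (90601/8464)z^2 - (271803/8464)z + 3714641/8464. Dividing through by 90601/8464 gives the monic gcd z^2 - 3z + 41.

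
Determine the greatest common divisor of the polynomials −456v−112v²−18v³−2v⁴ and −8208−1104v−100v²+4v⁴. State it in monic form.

By polynomial division,
  −2v⁴−18v³−112v²−456v = (−1/2)(4v⁴−100v²−1104v−8208) + (−18v³−162v²−1008v−4104)
  4v⁴−100v²−1104v−8208 = (−(2/9)v+2)(−18v³−162v²−1008v−4104) + (0)
Last nonzero remainder: −18v³−162v²−1008v−4104. Dividing through by −18 gives the monic gcd v³+9v²+56v+228.

228+56v+9v²+v³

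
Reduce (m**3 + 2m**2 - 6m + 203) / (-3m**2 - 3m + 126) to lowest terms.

(-m**2 + 5m - 29)/(3m - 18)

Repeated division with remainder:
  m**3 + 2m**2 - 6m + 203 = (-(1/3)m - 1/3)(-3m**2 - 3m + 126) + (35m + 245)
  -3m**2 - 3m + 126 = (-(3/35)m + 18/35)(35m + 245) + (0)
Last nonzero remainder: 35m + 245. Dividing through by 35 gives the monic gcd m + 7.
Cancel m + 7 from numerator and denominator to get the reduced form.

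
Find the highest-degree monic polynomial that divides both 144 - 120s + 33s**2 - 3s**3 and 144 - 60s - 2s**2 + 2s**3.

Apply the Euclidean algorithm:
  -3s**3 + 33s**2 - 120s + 144 = (-3/2)(2s**3 - 2s**2 - 60s + 144) + (30s**2 - 210s + 360)
  2s**3 - 2s**2 - 60s + 144 = ((1/15)s + 2/5)(30s**2 - 210s + 360) + (0)
Last nonzero remainder: 30s**2 - 210s + 360. Dividing through by 30 gives the monic gcd s**2 - 7s + 12.

12 - 7s + s**2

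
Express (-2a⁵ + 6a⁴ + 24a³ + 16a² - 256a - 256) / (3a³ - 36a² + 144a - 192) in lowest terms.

(-2a³ - 10a² - 24a - 16)/(3a - 12)

By polynomial division,
  -2a⁵ + 6a⁴ + 24a³ + 16a² - 256a - 256 = (-(2/3)a² - 6a - 32)(3a³ - 36a² + 144a - 192) + (-400a² + 3200a - 6400)
  3a³ - 36a² + 144a - 192 = (-(3/400)a + 3/100)(-400a² + 3200a - 6400) + (0)
Last nonzero remainder: -400a² + 3200a - 6400. Dividing through by -400 gives the monic gcd a² - 8a + 16.
Cancel a² - 8a + 16 from numerator and denominator to get the reduced form.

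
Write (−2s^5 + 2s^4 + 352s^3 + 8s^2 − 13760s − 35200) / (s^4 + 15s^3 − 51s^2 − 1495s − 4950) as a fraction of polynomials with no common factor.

(−2s^3 + 4s^2 + 128s + 320)/(s^2 + 14s + 45)

Repeated division with remainder:
  −2s^5 + 2s^4 + 352s^3 + 8s^2 − 13760s − 35200 = (−2s + 32)(s^4 + 15s^3 − 51s^2 − 1495s − 4950) + (−230s^3 − 1350s^2 + 24180s + 123200)
  s^4 + 15s^3 − 51s^2 − 1495s − 4950 = (−(1/230)s − 21/529)(−230s^3 − 1350s^2 + 24180s + 123200) + ((285/529)s^2 + (285/529)s − 31350/529)
  −230s^3 − 1350s^2 + 24180s + 123200 = (−(24334/57)s − 118496/57)((285/529)s^2 + (285/529)s − 31350/529) + (0)
Last nonzero remainder: (285/529)s^2 + (285/529)s − 31350/529. Dividing through by 285/529 gives the monic gcd s^2 + s − 110.
Cancel s^2 + s − 110 from numerator and denominator to get the reduced form.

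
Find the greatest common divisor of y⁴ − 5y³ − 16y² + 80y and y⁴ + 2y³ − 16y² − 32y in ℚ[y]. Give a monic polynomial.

Repeated division with remainder:
  y⁴ − 5y³ − 16y² + 80y = (y⁴ + 2y³ − 16y² − 32y) + (−7y³ + 112y)
  y⁴ + 2y³ − 16y² − 32y = (−(1/7)y − 2/7)(−7y³ + 112y) + (0)
Last nonzero remainder: −7y³ + 112y. Dividing through by −7 gives the monic gcd y³ − 16y.

y³ − 16y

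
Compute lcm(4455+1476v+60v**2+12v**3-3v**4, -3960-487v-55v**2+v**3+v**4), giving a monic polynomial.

-11880-5421v-652v**2-52v**3+4v**4+v**5

By polynomial division,
  -3v**4+12v**3+60v**2+1476v+4455 = (-3)(v**4+v**3-55v**2-487v-3960) + (15v**3-105v**2+15v-7425)
  v**4+v**3-55v**2-487v-3960 = ((1/15)v+8/15)(15v**3-105v**2+15v-7425) + (0)
Last nonzero remainder: 15v**3-105v**2+15v-7425. Dividing through by 15 gives the monic gcd v**3-7v**2+v-495.
Then lcm(f, g) = f·g / gcd(f, g); expanding and making the result monic gives the answer.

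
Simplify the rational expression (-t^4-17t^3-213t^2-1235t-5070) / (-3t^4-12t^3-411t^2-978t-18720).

(t^2+10t+65)/(3t^2-9t+240)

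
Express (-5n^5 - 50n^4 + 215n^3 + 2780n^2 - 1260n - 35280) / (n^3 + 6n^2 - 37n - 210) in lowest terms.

Apply the Euclidean algorithm:
  -5n^5 - 50n^4 + 215n^3 + 2780n^2 - 1260n - 35280 = (-5n^2 - 20n + 150)(n^3 + 6n^2 - 37n - 210) + (90n^2 + 90n - 3780)
  n^3 + 6n^2 - 37n - 210 = ((1/90)n + 1/18)(90n^2 + 90n - 3780) + (0)
Last nonzero remainder: 90n^2 + 90n - 3780. Dividing through by 90 gives the monic gcd n^2 + n - 42.
Cancel n^2 + n - 42 from numerator and denominator to get the reduced form.

(-5n^3 - 45n^2 + 50n + 840)/(n + 5)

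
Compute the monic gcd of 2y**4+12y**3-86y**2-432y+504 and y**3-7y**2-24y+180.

y-6

Apply the Euclidean algorithm:
  2y**4+12y**3-86y**2-432y+504 = (2y+26)(y**3-7y**2-24y+180) + (144y**2-168y-4176)
  y**3-7y**2-24y+180 = ((1/144)y-35/864)(144y**2-168y-4176) + (-(65/36)y+65/6)
  144y**2-168y-4176 = (-(5184/65)y-25056/65)(-(65/36)y+65/6) + (0)
Last nonzero remainder: -(65/36)y+65/6. Dividing through by -65/36 gives the monic gcd y-6.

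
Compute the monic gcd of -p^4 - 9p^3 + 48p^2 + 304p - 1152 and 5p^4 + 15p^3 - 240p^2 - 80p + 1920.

p^3 - 48p + 128

By polynomial division,
  -p^4 - 9p^3 + 48p^2 + 304p - 1152 = (-1/5)(5p^4 + 15p^3 - 240p^2 - 80p + 1920) + (-6p^3 + 288p - 768)
  5p^4 + 15p^3 - 240p^2 - 80p + 1920 = (-(5/6)p - 5/2)(-6p^3 + 288p - 768) + (0)
Last nonzero remainder: -6p^3 + 288p - 768. Dividing through by -6 gives the monic gcd p^3 - 48p + 128.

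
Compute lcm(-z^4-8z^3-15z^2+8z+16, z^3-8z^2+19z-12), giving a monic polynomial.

z^6+z^5-29z^4-17z^3+220z^2+16z-192

Apply the Euclidean algorithm:
  -z^4-8z^3-15z^2+8z+16 = (-z-16)(z^3-8z^2+19z-12) + (-124z^2+300z-176)
  z^3-8z^2+19z-12 = (-(1/124)z+173/3844)(-124z^2+300z-176) + ((3920/961)z-3920/961)
  -124z^2+300z-176 = (-(29791/980)z+10571/245)((3920/961)z-3920/961) + (0)
Last nonzero remainder: (3920/961)z-3920/961. Dividing through by 3920/961 gives the monic gcd z-1.
Then lcm(f, g) = f·g / gcd(f, g); expanding and making the result monic gives the answer.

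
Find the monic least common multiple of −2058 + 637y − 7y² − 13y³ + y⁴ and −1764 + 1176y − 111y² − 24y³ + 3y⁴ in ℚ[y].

4116 − 3332y + 651y² + 19y³ − 15y⁴ + y⁵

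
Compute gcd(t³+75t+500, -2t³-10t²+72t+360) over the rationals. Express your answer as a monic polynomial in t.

t+5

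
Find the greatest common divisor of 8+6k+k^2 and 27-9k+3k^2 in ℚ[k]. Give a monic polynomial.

1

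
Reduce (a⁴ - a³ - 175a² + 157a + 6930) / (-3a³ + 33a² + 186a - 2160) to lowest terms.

By polynomial division,
  a⁴ - a³ - 175a² + 157a + 6930 = (-(1/3)a - 10/3)(-3a³ + 33a² + 186a - 2160) + (-3a² + 57a - 270)
  -3a³ + 33a² + 186a - 2160 = (a + 8)(-3a² + 57a - 270) + (0)
Last nonzero remainder: -3a² + 57a - 270. Dividing through by -3 gives the monic gcd a² - 19a + 90.
Cancel a² - 19a + 90 from numerator and denominator to get the reduced form.

(-a² - 18a - 77)/(3a + 24)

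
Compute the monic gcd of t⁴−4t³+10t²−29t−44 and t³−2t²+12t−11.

Apply the Euclidean algorithm:
  t⁴−4t³+10t²−29t−44 = (t−2)(t³−2t²+12t−11) + (−6t²+6t−66)
  t³−2t²+12t−11 = (−(1/6)t+1/6)(−6t²+6t−66) + (0)
Last nonzero remainder: −6t²+6t−66. Dividing through by −6 gives the monic gcd t²−t+11.

t²−t+11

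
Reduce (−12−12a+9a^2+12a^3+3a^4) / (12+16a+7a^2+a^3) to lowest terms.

(−3+3a^2)/(3+a)

Apply the Euclidean algorithm:
  3a^4+12a^3+9a^2−12a−12 = (3a−9)(a^3+7a^2+16a+12) + (24a^2+96a+96)
  a^3+7a^2+16a+12 = ((1/24)a+1/8)(24a^2+96a+96) + (0)
Last nonzero remainder: 24a^2+96a+96. Dividing through by 24 gives the monic gcd a^2+4a+4.
Cancel a^2+4a+4 from numerator and denominator to get the reduced form.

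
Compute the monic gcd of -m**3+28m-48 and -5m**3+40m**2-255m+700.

Euclidean algorithm in ℚ[m]:
  -m**3+28m-48 = (1/5)(-5m**3+40m**2-255m+700) + (-8m**2+79m-188)
  -5m**3+40m**2-255m+700 = ((5/8)m+75/64)(-8m**2+79m-188) + (-(14725/64)m+14725/16)
  -8m**2+79m-188 = ((512/14725)m-3008/14725)(-(14725/64)m+14725/16) + (0)
Last nonzero remainder: -(14725/64)m+14725/16. Dividing through by -14725/64 gives the monic gcd m-4.

m-4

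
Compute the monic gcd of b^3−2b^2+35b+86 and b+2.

By polynomial division,
  b^3−2b^2+35b+86 = (b^2−4b+43)(b+2) + (0)
The last nonzero remainder b+2 is already monic.

b+2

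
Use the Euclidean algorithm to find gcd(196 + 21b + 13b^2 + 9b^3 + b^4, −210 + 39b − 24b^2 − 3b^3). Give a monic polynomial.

7 − 2b + b^2

By polynomial division,
  b^4 + 9b^3 + 13b^2 + 21b + 196 = (−(1/3)b − 1/3)(−3b^3 − 24b^2 + 39b − 210) + (18b^2 − 36b + 126)
  −3b^3 − 24b^2 + 39b − 210 = (−(1/6)b − 5/3)(18b^2 − 36b + 126) + (0)
Last nonzero remainder: 18b^2 − 36b + 126. Dividing through by 18 gives the monic gcd b^2 − 2b + 7.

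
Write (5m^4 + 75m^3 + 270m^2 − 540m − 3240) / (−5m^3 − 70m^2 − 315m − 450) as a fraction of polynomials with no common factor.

(−m^3 − 9m^2 + 108)/(m^2 + 8m + 15)

By polynomial division,
  5m^4 + 75m^3 + 270m^2 − 540m − 3240 = (−m − 1)(−5m^3 − 70m^2 − 315m − 450) + (−115m^2 − 1305m − 3690)
  −5m^3 − 70m^2 − 315m − 450 = ((1/23)m + 61/529)(−115m^2 − 1305m − 3690) + (−(2160/529)m − 12960/529)
  −115m^2 − 1305m − 3690 = ((12167/432)m + 21689/144)(−(2160/529)m − 12960/529) + (0)
Last nonzero remainder: −(2160/529)m − 12960/529. Dividing through by −2160/529 gives the monic gcd m + 6.
Cancel m + 6 from numerator and denominator to get the reduced form.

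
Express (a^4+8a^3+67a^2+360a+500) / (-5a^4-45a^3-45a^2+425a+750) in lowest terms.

By polynomial division,
  a^4+8a^3+67a^2+360a+500 = (-1/5)(-5a^4-45a^3-45a^2+425a+750) + (-a^3+58a^2+445a+650)
  -5a^4-45a^3-45a^2+425a+750 = (5a+335)(-a^3+58a^2+445a+650) + (-21700a^2-151900a-217000)
  -a^3+58a^2+445a+650 = ((1/21700)a-13/4340)(-21700a^2-151900a-217000) + (0)
Last nonzero remainder: -21700a^2-151900a-217000. Dividing through by -21700 gives the monic gcd a^2+7a+10.
Cancel a^2+7a+10 from numerator and denominator to get the reduced form.

(-a^2-a-50)/(5a^2+10a-75)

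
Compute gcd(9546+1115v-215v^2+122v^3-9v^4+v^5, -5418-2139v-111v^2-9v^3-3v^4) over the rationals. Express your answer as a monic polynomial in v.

258+65v-4v^2+v^3

Repeated division with remainder:
  v^5-9v^4+122v^3-215v^2+1115v+9546 = (-(1/3)v+4)(-3v^4-9v^3-111v^2-2139v-5418) + (121v^3-484v^2+7865v+31218)
  -3v^4-9v^3-111v^2-2139v-5418 = (-(3/121)v-21/121)(121v^3-484v^2+7865v+31218) + (0)
Last nonzero remainder: 121v^3-484v^2+7865v+31218. Dividing through by 121 gives the monic gcd v^3-4v^2+65v+258.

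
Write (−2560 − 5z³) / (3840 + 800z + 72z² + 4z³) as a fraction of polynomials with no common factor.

(−320 + 40z − 5z²)/(480 + 40z + 4z²)

Repeated division with remainder:
  −5z³ − 2560 = (−5/4)(4z³ + 72z² + 800z + 3840) + (90z² + 1000z + 2240)
  4z³ + 72z² + 800z + 3840 = ((2/45)z + 124/405)(90z² + 1000z + 2240) + ((31936/81)z + 255488/81)
  90z² + 1000z + 2240 = ((3645/15968)z + 2835/3992)((31936/81)z + 255488/81) + (0)
Last nonzero remainder: (31936/81)z + 255488/81. Dividing through by 31936/81 gives the monic gcd z + 8.
Cancel z + 8 from numerator and denominator to get the reduced form.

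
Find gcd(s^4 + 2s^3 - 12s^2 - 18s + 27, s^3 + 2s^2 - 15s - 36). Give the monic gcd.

s^2 + 6s + 9

Repeated division with remainder:
  s^4 + 2s^3 - 12s^2 - 18s + 27 = (s)(s^3 + 2s^2 - 15s - 36) + (3s^2 + 18s + 27)
  s^3 + 2s^2 - 15s - 36 = ((1/3)s - 4/3)(3s^2 + 18s + 27) + (0)
Last nonzero remainder: 3s^2 + 18s + 27. Dividing through by 3 gives the monic gcd s^2 + 6s + 9.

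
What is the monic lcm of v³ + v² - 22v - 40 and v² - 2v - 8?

v⁴ - 3v³ - 26v² + 48v + 160

Euclidean algorithm in ℚ[v]:
  v³ + v² - 22v - 40 = (v + 3)(v² - 2v - 8) + (-8v - 16)
  v² - 2v - 8 = (-(1/8)v + 1/2)(-8v - 16) + (0)
Last nonzero remainder: -8v - 16. Dividing through by -8 gives the monic gcd v + 2.
Then lcm(f, g) = f·g / gcd(f, g); expanding and making the result monic gives the answer.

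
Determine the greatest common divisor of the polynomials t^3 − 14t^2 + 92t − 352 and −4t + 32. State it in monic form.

t − 8

Repeated division with remainder:
  t^3 − 14t^2 + 92t − 352 = (−(1/4)t^2 + (3/2)t − 11)(−4t + 32) + (0)
Last nonzero remainder: −4t + 32. Dividing through by −4 gives the monic gcd t − 8.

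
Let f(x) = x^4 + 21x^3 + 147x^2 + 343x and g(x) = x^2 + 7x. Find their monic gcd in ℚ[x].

x^2 + 7x

Apply the Euclidean algorithm:
  x^4 + 21x^3 + 147x^2 + 343x = (x^2 + 14x + 49)(x^2 + 7x) + (0)
The last nonzero remainder x^2 + 7x is already monic.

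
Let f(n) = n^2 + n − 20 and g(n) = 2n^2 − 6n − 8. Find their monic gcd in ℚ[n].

By polynomial division,
  n^2 + n − 20 = (1/2)(2n^2 − 6n − 8) + (4n − 16)
  2n^2 − 6n − 8 = ((1/2)n + 1/2)(4n − 16) + (0)
Last nonzero remainder: 4n − 16. Dividing through by 4 gives the monic gcd n − 4.

n − 4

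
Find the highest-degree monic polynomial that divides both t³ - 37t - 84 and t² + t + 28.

1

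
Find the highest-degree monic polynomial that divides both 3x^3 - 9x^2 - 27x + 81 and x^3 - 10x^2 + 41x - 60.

x - 3

Apply the Euclidean algorithm:
  3x^3 - 9x^2 - 27x + 81 = (3)(x^3 - 10x^2 + 41x - 60) + (21x^2 - 150x + 261)
  x^3 - 10x^2 + 41x - 60 = ((1/21)x - 20/147)(21x^2 - 150x + 261) + ((400/49)x - 1200/49)
  21x^2 - 150x + 261 = ((1029/400)x - 4263/400)((400/49)x - 1200/49) + (0)
Last nonzero remainder: (400/49)x - 1200/49. Dividing through by 400/49 gives the monic gcd x - 3.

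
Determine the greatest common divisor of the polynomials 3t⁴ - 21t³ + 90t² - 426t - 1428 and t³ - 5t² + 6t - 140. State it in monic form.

Euclidean algorithm in ℚ[t]:
  3t⁴ - 21t³ + 90t² - 426t - 1428 = (3t - 6)(t³ - 5t² + 6t - 140) + (42t² + 30t - 2268)
  t³ - 5t² + 6t - 140 = ((1/42)t - 20/147)(42t² + 30t - 2268) + ((3140/49)t - 3140/7)
  42t² + 30t - 2268 = ((1029/1570)t + 3969/785)((3140/49)t - 3140/7) + (0)
Last nonzero remainder: (3140/49)t - 3140/7. Dividing through by 3140/49 gives the monic gcd t - 7.

t - 7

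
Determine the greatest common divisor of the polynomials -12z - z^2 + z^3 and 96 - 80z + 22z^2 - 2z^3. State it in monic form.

Repeated division with remainder:
  z^3 - z^2 - 12z = (-1/2)(-2z^3 + 22z^2 - 80z + 96) + (10z^2 - 52z + 48)
  -2z^3 + 22z^2 - 80z + 96 = (-(1/5)z + 29/25)(10z^2 - 52z + 48) + (-(252/25)z + 1008/25)
  10z^2 - 52z + 48 = (-(125/126)z + 25/21)(-(252/25)z + 1008/25) + (0)
Last nonzero remainder: -(252/25)z + 1008/25. Dividing through by -252/25 gives the monic gcd z - 4.

-4 + z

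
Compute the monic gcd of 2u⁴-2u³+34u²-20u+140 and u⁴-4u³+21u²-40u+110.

u²+10

By polynomial division,
  2u⁴-2u³+34u²-20u+140 = (2)(u⁴-4u³+21u²-40u+110) + (6u³-8u²+60u-80)
  u⁴-4u³+21u²-40u+110 = ((1/6)u-4/9)(6u³-8u²+60u-80) + ((67/9)u²+670/9)
  6u³-8u²+60u-80 = ((54/67)u-72/67)((67/9)u²+670/9) + (0)
Last nonzero remainder: (67/9)u²+670/9. Dividing through by 67/9 gives the monic gcd u²+10.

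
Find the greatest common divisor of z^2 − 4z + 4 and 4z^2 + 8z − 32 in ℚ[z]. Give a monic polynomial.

z − 2

By polynomial division,
  z^2 − 4z + 4 = (1/4)(4z^2 + 8z − 32) + (−6z + 12)
  4z^2 + 8z − 32 = (−(2/3)z − 8/3)(−6z + 12) + (0)
Last nonzero remainder: −6z + 12. Dividing through by −6 gives the monic gcd z − 2.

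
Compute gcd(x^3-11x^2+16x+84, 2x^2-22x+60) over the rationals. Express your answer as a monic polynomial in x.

x-6

By polynomial division,
  x^3-11x^2+16x+84 = ((1/2)x)(2x^2-22x+60) + (-14x+84)
  2x^2-22x+60 = (-(1/7)x+5/7)(-14x+84) + (0)
Last nonzero remainder: -14x+84. Dividing through by -14 gives the monic gcd x-6.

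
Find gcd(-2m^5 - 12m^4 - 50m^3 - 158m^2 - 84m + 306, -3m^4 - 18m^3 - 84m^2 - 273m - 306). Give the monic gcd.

Euclidean algorithm in ℚ[m]:
  -2m^5 - 12m^4 - 50m^3 - 158m^2 - 84m + 306 = ((2/3)m)(-3m^4 - 18m^3 - 84m^2 - 273m - 306) + (6m^3 + 24m^2 + 120m + 306)
  -3m^4 - 18m^3 - 84m^2 - 273m - 306 = (-(1/2)m - 1)(6m^3 + 24m^2 + 120m + 306) + (0)
Last nonzero remainder: 6m^3 + 24m^2 + 120m + 306. Dividing through by 6 gives the monic gcd m^3 + 4m^2 + 20m + 51.

m^3 + 4m^2 + 20m + 51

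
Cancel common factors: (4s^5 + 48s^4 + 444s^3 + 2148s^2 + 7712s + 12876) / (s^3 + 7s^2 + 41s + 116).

(4s^3 + 36s^2 + 220s + 444)/(s + 4)

Euclidean algorithm in ℚ[s]:
  4s^5 + 48s^4 + 444s^3 + 2148s^2 + 7712s + 12876 = (4s^2 + 20s + 140)(s^3 + 7s^2 + 41s + 116) + (-116s^2 - 348s - 3364)
  s^3 + 7s^2 + 41s + 116 = (-(1/116)s - 1/29)(-116s^2 - 348s - 3364) + (0)
Last nonzero remainder: -116s^2 - 348s - 3364. Dividing through by -116 gives the monic gcd s^2 + 3s + 29.
Cancel s^2 + 3s + 29 from numerator and denominator to get the reduced form.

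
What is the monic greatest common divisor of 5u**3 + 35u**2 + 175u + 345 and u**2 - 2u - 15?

By polynomial division,
  5u**3 + 35u**2 + 175u + 345 = (5u + 45)(u**2 - 2u - 15) + (340u + 1020)
  u**2 - 2u - 15 = ((1/340)u - 1/68)(340u + 1020) + (0)
Last nonzero remainder: 340u + 1020. Dividing through by 340 gives the monic gcd u + 3.

u + 3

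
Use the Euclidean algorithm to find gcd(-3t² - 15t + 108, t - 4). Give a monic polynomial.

Apply the Euclidean algorithm:
  -3t² - 15t + 108 = (-3t - 27)(t - 4) + (0)
The last nonzero remainder t - 4 is already monic.

t - 4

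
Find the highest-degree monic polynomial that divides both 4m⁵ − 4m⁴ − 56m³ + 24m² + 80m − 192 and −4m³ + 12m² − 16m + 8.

Euclidean algorithm in ℚ[m]:
  4m⁵ − 4m⁴ − 56m³ + 24m² + 80m − 192 = (−m² − 2m + 12)(−4m³ + 12m² − 16m + 8) + (−144m² + 288m − 288)
  −4m³ + 12m² − 16m + 8 = ((1/36)m − 1/36)(−144m² + 288m − 288) + (0)
Last nonzero remainder: −144m² + 288m − 288. Dividing through by −144 gives the monic gcd m² − 2m + 2.

m² − 2m + 2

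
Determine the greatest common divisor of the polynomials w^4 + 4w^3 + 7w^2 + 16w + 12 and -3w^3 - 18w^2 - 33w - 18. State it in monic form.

w^2 + 4w + 3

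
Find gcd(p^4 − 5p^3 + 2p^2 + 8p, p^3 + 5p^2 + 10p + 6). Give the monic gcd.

p + 1

Euclidean algorithm in ℚ[p]:
  p^4 − 5p^3 + 2p^2 + 8p = (p − 10)(p^3 + 5p^2 + 10p + 6) + (42p^2 + 102p + 60)
  p^3 + 5p^2 + 10p + 6 = ((1/42)p + 3/49)(42p^2 + 102p + 60) + ((114/49)p + 114/49)
  42p^2 + 102p + 60 = ((343/19)p + 490/19)((114/49)p + 114/49) + (0)
Last nonzero remainder: (114/49)p + 114/49. Dividing through by 114/49 gives the monic gcd p + 1.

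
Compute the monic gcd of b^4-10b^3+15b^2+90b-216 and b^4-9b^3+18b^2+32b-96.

b^2-7b+12

Euclidean algorithm in ℚ[b]:
  b^4-10b^3+15b^2+90b-216 = (b^4-9b^3+18b^2+32b-96) + (-b^3-3b^2+58b-120)
  b^4-9b^3+18b^2+32b-96 = (-b+12)(-b^3-3b^2+58b-120) + (112b^2-784b+1344)
  -b^3-3b^2+58b-120 = (-(1/112)b-5/56)(112b^2-784b+1344) + (0)
Last nonzero remainder: 112b^2-784b+1344. Dividing through by 112 gives the monic gcd b^2-7b+12.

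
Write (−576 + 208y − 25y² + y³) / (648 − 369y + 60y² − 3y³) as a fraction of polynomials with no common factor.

Apply the Euclidean algorithm:
  y³ − 25y² + 208y − 576 = (−1/3)(−3y³ + 60y² − 369y + 648) + (−5y² + 85y − 360)
  −3y³ + 60y² − 369y + 648 = ((3/5)y − 9/5)(−5y² + 85y − 360) + (0)
Last nonzero remainder: −5y² + 85y − 360. Dividing through by −5 gives the monic gcd y² − 17y + 72.
Cancel y² − 17y + 72 from numerator and denominator to get the reduced form.

(8 − y)/(−9 + 3y)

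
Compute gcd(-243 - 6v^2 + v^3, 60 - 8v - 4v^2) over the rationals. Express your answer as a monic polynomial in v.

1

Euclidean algorithm in ℚ[v]:
  v^3 - 6v^2 - 243 = (-(1/4)v + 2)(-4v^2 - 8v + 60) + (31v - 363)
  -4v^2 - 8v + 60 = (-(4/31)v - 1700/961)(31v - 363) + (-559440/961)
  31v - 363 = (-(29791/559440)v + 116281/186480)(-559440/961) + (0)
The last nonzero remainder is the constant -559440/961, so the polynomials are coprime and gcd = 1.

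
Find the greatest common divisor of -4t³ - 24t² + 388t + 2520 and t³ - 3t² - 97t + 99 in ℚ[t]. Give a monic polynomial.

t + 9

Apply the Euclidean algorithm:
  -4t³ - 24t² + 388t + 2520 = (-4)(t³ - 3t² - 97t + 99) + (-36t² + 2916)
  t³ - 3t² - 97t + 99 = (-(1/36)t + 1/12)(-36t² + 2916) + (-16t - 144)
  -36t² + 2916 = ((9/4)t - 81/4)(-16t - 144) + (0)
Last nonzero remainder: -16t - 144. Dividing through by -16 gives the monic gcd t + 9.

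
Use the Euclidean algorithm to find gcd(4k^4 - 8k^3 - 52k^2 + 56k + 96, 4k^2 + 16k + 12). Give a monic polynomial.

k^2 + 4k + 3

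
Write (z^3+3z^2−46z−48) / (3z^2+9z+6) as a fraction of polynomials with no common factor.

Euclidean algorithm in ℚ[z]:
  z^3+3z^2−46z−48 = ((1/3)z)(3z^2+9z+6) + (−48z−48)
  3z^2+9z+6 = (−(1/16)z−1/8)(−48z−48) + (0)
Last nonzero remainder: −48z−48. Dividing through by −48 gives the monic gcd z+1.
Cancel z+1 from numerator and denominator to get the reduced form.

(z^2+2z−48)/(3z+6)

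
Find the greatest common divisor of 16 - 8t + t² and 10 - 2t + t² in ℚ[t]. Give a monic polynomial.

Euclidean algorithm in ℚ[t]:
  t² - 8t + 16 = (t² - 2t + 10) + (-6t + 6)
  t² - 2t + 10 = (-(1/6)t + 1/6)(-6t + 6) + (9)
  -6t + 6 = (-(2/3)t + 2/3)(9) + (0)
The last nonzero remainder is the constant 9, so the polynomials are coprime and gcd = 1.

1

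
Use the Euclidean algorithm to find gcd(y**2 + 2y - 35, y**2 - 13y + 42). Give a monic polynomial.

1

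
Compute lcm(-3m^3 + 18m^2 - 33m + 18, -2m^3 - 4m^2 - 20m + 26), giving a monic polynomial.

m^5 - 3m^4 + 6m^3 - 51m^2 + 125m - 78

By polynomial division,
  -3m^3 + 18m^2 - 33m + 18 = (3/2)(-2m^3 - 4m^2 - 20m + 26) + (24m^2 - 3m - 21)
  -2m^3 - 4m^2 - 20m + 26 = (-(1/12)m - 17/96)(24m^2 - 3m - 21) + (-(713/32)m + 713/32)
  24m^2 - 3m - 21 = (-(768/713)m - 672/713)(-(713/32)m + 713/32) + (0)
Last nonzero remainder: -(713/32)m + 713/32. Dividing through by -713/32 gives the monic gcd m - 1.
Then lcm(f, g) = f·g / gcd(f, g); expanding and making the result monic gives the answer.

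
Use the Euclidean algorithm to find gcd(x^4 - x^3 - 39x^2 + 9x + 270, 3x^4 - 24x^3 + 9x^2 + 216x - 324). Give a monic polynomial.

Apply the Euclidean algorithm:
  x^4 - x^3 - 39x^2 + 9x + 270 = (1/3)(3x^4 - 24x^3 + 9x^2 + 216x - 324) + (7x^3 - 42x^2 - 63x + 378)
  3x^4 - 24x^3 + 9x^2 + 216x - 324 = ((3/7)x - 6/7)(7x^3 - 42x^2 - 63x + 378) + (0)
Last nonzero remainder: 7x^3 - 42x^2 - 63x + 378. Dividing through by 7 gives the monic gcd x^3 - 6x^2 - 9x + 54.

x^3 - 6x^2 - 9x + 54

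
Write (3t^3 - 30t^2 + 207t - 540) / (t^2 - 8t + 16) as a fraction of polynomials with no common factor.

Euclidean algorithm in ℚ[t]:
  3t^3 - 30t^2 + 207t - 540 = (3t - 6)(t^2 - 8t + 16) + (111t - 444)
  t^2 - 8t + 16 = ((1/111)t - 4/111)(111t - 444) + (0)
Last nonzero remainder: 111t - 444. Dividing through by 111 gives the monic gcd t - 4.
Cancel t - 4 from numerator and denominator to get the reduced form.

(3t^2 - 18t + 135)/(t - 4)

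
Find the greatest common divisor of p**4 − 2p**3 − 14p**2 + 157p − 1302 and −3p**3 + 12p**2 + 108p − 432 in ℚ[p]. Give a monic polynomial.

By polynomial division,
  p**4 − 2p**3 − 14p**2 + 157p − 1302 = (−(1/3)p − 2/3)(−3p**3 + 12p**2 + 108p − 432) + (30p**2 + 85p − 1590)
  −3p**3 + 12p**2 + 108p − 432 = (−(1/10)p + 41/60)(30p**2 + 85p − 1590) + (−(1309/12)p + 1309/2)
  30p**2 + 85p − 1590 = (−(360/1309)p − 3180/1309)(−(1309/12)p + 1309/2) + (0)
Last nonzero remainder: −(1309/12)p + 1309/2. Dividing through by −1309/12 gives the monic gcd p − 6.

p − 6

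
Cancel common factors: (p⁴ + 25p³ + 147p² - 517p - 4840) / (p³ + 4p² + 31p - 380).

(p³ + 30p² + 297p + 968)/(p² + 9p + 76)

Repeated division with remainder:
  p⁴ + 25p³ + 147p² - 517p - 4840 = (p + 21)(p³ + 4p² + 31p - 380) + (32p² - 788p + 3140)
  p³ + 4p² + 31p - 380 = ((1/32)p + 229/256)(32p² - 788p + 3140) + ((40817/64)p - 204085/64)
  32p² - 788p + 3140 = ((2048/40817)p - 40192/40817)((40817/64)p - 204085/64) + (0)
Last nonzero remainder: (40817/64)p - 204085/64. Dividing through by 40817/64 gives the monic gcd p - 5.
Cancel p - 5 from numerator and denominator to get the reduced form.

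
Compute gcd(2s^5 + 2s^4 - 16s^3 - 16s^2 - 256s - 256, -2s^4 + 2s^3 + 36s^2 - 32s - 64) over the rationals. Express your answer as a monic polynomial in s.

s^3 + s^2 - 16s - 16

Repeated division with remainder:
  2s^5 + 2s^4 - 16s^3 - 16s^2 - 256s - 256 = (-s - 2)(-2s^4 + 2s^3 + 36s^2 - 32s - 64) + (24s^3 + 24s^2 - 384s - 384)
  -2s^4 + 2s^3 + 36s^2 - 32s - 64 = (-(1/12)s + 1/6)(24s^3 + 24s^2 - 384s - 384) + (0)
Last nonzero remainder: 24s^3 + 24s^2 - 384s - 384. Dividing through by 24 gives the monic gcd s^3 + s^2 - 16s - 16.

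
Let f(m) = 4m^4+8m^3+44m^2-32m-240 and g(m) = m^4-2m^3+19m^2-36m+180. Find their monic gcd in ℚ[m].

m^2+2m+15

Apply the Euclidean algorithm:
  4m^4+8m^3+44m^2-32m-240 = (4)(m^4-2m^3+19m^2-36m+180) + (16m^3-32m^2+112m-960)
  m^4-2m^3+19m^2-36m+180 = ((1/16)m)(16m^3-32m^2+112m-960) + (12m^2+24m+180)
  16m^3-32m^2+112m-960 = ((4/3)m-16/3)(12m^2+24m+180) + (0)
Last nonzero remainder: 12m^2+24m+180. Dividing through by 12 gives the monic gcd m^2+2m+15.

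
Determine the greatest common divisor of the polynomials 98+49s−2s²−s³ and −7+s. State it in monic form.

Euclidean algorithm in ℚ[s]:
  −s³−2s²+49s+98 = (−s²−9s−14)(s−7) + (0)
The last nonzero remainder s−7 is already monic.

−7+s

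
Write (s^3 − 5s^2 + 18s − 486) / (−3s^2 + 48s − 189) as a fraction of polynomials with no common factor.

Euclidean algorithm in ℚ[s]:
  s^3 − 5s^2 + 18s − 486 = (−(1/3)s − 11/3)(−3s^2 + 48s − 189) + (131s − 1179)
  −3s^2 + 48s − 189 = (−(3/131)s + 21/131)(131s − 1179) + (0)
Last nonzero remainder: 131s − 1179. Dividing through by 131 gives the monic gcd s − 9.
Cancel s − 9 from numerator and denominator to get the reduced form.

(−s^2 − 4s − 54)/(3s − 21)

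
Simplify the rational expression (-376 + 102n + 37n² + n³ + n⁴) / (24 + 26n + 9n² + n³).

(-94 + 49n - 3n² + n³)/(6 + 5n + n²)

By polynomial division,
  n⁴ + n³ + 37n² + 102n - 376 = (n - 8)(n³ + 9n² + 26n + 24) + (83n² + 286n - 184)
  n³ + 9n² + 26n + 24 = ((1/83)n + 461/6889)(83n² + 286n - 184) + ((62540/6889)n + 250160/6889)
  83n² + 286n - 184 = ((571787/62540)n - 158447/31270)((62540/6889)n + 250160/6889) + (0)
Last nonzero remainder: (62540/6889)n + 250160/6889. Dividing through by 62540/6889 gives the monic gcd n + 4.
Cancel n + 4 from numerator and denominator to get the reduced form.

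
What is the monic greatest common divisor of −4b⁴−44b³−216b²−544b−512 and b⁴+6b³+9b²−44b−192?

b³+9b²+36b+64

Euclidean algorithm in ℚ[b]:
  −4b⁴−44b³−216b²−544b−512 = (−4)(b⁴+6b³+9b²−44b−192) + (−20b³−180b²−720b−1280)
  b⁴+6b³+9b²−44b−192 = (−(1/20)b+3/20)(−20b³−180b²−720b−1280) + (0)
Last nonzero remainder: −20b³−180b²−720b−1280. Dividing through by −20 gives the monic gcd b³+9b²+36b+64.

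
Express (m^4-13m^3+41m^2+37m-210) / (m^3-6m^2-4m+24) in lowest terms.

(m^3-15m^2+71m-105)/(m^2-8m+12)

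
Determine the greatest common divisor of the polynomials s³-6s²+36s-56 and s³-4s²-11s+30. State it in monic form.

Repeated division with remainder:
  s³-6s²+36s-56 = (s³-4s²-11s+30) + (-2s²+47s-86)
  s³-4s²-11s+30 = (-(1/2)s-39/4)(-2s²+47s-86) + ((1617/4)s-1617/2)
  -2s²+47s-86 = (-(8/1617)s+172/1617)((1617/4)s-1617/2) + (0)
Last nonzero remainder: (1617/4)s-1617/2. Dividing through by 1617/4 gives the monic gcd s-2.

s-2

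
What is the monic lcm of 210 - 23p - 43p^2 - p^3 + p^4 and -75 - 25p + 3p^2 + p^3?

-1050 + 325p + 192p^2 - 38p^3 - 6p^4 + p^5

Apply the Euclidean algorithm:
  p^4 - p^3 - 43p^2 - 23p + 210 = (p - 4)(p^3 + 3p^2 - 25p - 75) + (-6p^2 - 48p - 90)
  p^3 + 3p^2 - 25p - 75 = (-(1/6)p + 5/6)(-6p^2 - 48p - 90) + (0)
Last nonzero remainder: -6p^2 - 48p - 90. Dividing through by -6 gives the monic gcd p^2 + 8p + 15.
Then lcm(f, g) = f·g / gcd(f, g); expanding and making the result monic gives the answer.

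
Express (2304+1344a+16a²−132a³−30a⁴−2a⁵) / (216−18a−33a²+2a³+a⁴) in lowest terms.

Apply the Euclidean algorithm:
  −2a⁵−30a⁴−132a³+16a²+1344a+2304 = (−2a−26)(a⁴+2a³−33a²−18a+216) + (−146a³−878a²+1308a+7920)
  a⁴+2a³−33a²−18a+216 = (−(1/146)a+293/10658)(−146a³−878a²+1308a+7920) + ((512/5329)a²+(1536/5329)a−9216/5329)
  −146a³−878a²+1308a+7920 = (−(389017/256)a−293095/64)((512/5329)a²+(1536/5329)a−9216/5329) + (0)
Last nonzero remainder: (512/5329)a²+(1536/5329)a−9216/5329. Dividing through by 512/5329 gives the monic gcd a²+3a−18.
Cancel a²+3a−18 from numerator and denominator to get the reduced form.

(−128−96a−24a²−2a³)/(−12−a+a²)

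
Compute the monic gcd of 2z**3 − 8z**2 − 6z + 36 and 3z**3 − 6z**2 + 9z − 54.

Euclidean algorithm in ℚ[z]:
  2z**3 − 8z**2 − 6z + 36 = (2/3)(3z**3 − 6z**2 + 9z − 54) + (−4z**2 − 12z + 72)
  3z**3 − 6z**2 + 9z − 54 = (−(3/4)z + 15/4)(−4z**2 − 12z + 72) + (108z − 324)
  −4z**2 − 12z + 72 = (−(1/27)z − 2/9)(108z − 324) + (0)
Last nonzero remainder: 108z − 324. Dividing through by 108 gives the monic gcd z − 3.

z − 3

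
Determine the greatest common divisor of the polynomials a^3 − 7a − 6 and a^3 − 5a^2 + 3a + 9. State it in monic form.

Apply the Euclidean algorithm:
  a^3 − 7a − 6 = (a^3 − 5a^2 + 3a + 9) + (5a^2 − 10a − 15)
  a^3 − 5a^2 + 3a + 9 = ((1/5)a − 3/5)(5a^2 − 10a − 15) + (0)
Last nonzero remainder: 5a^2 − 10a − 15. Dividing through by 5 gives the monic gcd a^2 − 2a − 3.

a^2 − 2a − 3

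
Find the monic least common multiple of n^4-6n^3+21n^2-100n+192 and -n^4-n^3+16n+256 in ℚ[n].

n^5-2n^4-3n^3-16n^2-208n+768

Euclidean algorithm in ℚ[n]:
  n^4-6n^3+21n^2-100n+192 = (-1)(-n^4-n^3+16n+256) + (-7n^3+21n^2-84n+448)
  -n^4-n^3+16n+256 = ((1/7)n+4/7)(-7n^3+21n^2-84n+448) + (0)
Last nonzero remainder: -7n^3+21n^2-84n+448. Dividing through by -7 gives the monic gcd n^3-3n^2+12n-64.
Then lcm(f, g) = f·g / gcd(f, g); expanding and making the result monic gives the answer.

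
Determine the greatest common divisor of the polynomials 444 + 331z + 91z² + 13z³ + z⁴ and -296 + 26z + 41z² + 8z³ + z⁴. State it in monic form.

By polynomial division,
  z⁴ + 13z³ + 91z² + 331z + 444 = (z⁴ + 8z³ + 41z² + 26z - 296) + (5z³ + 50z² + 305z + 740)
  z⁴ + 8z³ + 41z² + 26z - 296 = ((1/5)z - 2/5)(5z³ + 50z² + 305z + 740) + (0)
Last nonzero remainder: 5z³ + 50z² + 305z + 740. Dividing through by 5 gives the monic gcd z³ + 10z² + 61z + 148.

148 + 61z + 10z² + z³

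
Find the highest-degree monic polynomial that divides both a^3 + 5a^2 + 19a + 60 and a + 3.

1

Repeated division with remainder:
  a^3 + 5a^2 + 19a + 60 = (a^2 + 2a + 13)(a + 3) + (21)
  a + 3 = ((1/21)a + 1/7)(21) + (0)
The last nonzero remainder is the constant 21, so the polynomials are coprime and gcd = 1.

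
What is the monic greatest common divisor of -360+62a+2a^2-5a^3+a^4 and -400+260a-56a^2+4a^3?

-5+a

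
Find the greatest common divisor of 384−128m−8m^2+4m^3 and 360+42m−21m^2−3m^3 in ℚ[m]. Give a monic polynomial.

−24+2m+m^2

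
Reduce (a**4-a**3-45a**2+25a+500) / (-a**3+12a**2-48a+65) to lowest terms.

Apply the Euclidean algorithm:
  a**4-a**3-45a**2+25a+500 = (-a-11)(-a**3+12a**2-48a+65) + (39a**2-438a+1215)
  -a**3+12a**2-48a+65 = (-(1/39)a+10/507)(39a**2-438a+1215) + (-(1387/169)a+6935/169)
  39a**2-438a+1215 = (-(6591/1387)a+41067/1387)(-(1387/169)a+6935/169) + (0)
Last nonzero remainder: -(1387/169)a+6935/169. Dividing through by -1387/169 gives the monic gcd a-5.
Cancel a-5 from numerator and denominator to get the reduced form.

(-a**3-4a**2+25a+100)/(a**2-7a+13)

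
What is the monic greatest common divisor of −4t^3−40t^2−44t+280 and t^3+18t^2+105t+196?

Repeated division with remainder:
  −4t^3−40t^2−44t+280 = (−4)(t^3+18t^2+105t+196) + (32t^2+376t+1064)
  t^3+18t^2+105t+196 = ((1/32)t+25/128)(32t^2+376t+1064) + (−(27/16)t−189/16)
  32t^2+376t+1064 = (−(512/27)t−2432/27)(−(27/16)t−189/16) + (0)
Last nonzero remainder: −(27/16)t−189/16. Dividing through by −27/16 gives the monic gcd t+7.

t+7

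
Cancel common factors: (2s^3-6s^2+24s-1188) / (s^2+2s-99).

(2s^2+12s+132)/(s+11)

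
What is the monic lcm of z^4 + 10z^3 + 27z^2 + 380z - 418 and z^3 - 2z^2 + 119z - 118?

By polynomial division,
  z^4 + 10z^3 + 27z^2 + 380z - 418 = (z + 12)(z^3 - 2z^2 + 119z - 118) + (-68z^2 - 930z + 998)
  z^3 - 2z^2 + 119z - 118 = (-(1/68)z + 533/2312)(-68z^2 - 930z + 998) + ((402375/1156)z - 402375/1156)
  -68z^2 - 930z + 998 = (-(78608/402375)z - 1153688/402375)((402375/1156)z - 402375/1156) + (0)
Last nonzero remainder: (402375/1156)z - 402375/1156. Dividing through by 402375/1156 gives the monic gcd z - 1.
Then lcm(f, g) = f·g / gcd(f, g); expanding and making the result monic gives the answer.

z^6 + 9z^5 + 135z^4 + 1533z^3 + 2388z^2 + 45258z - 49324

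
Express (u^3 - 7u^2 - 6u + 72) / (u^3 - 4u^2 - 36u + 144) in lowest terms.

Apply the Euclidean algorithm:
  u^3 - 7u^2 - 6u + 72 = (u^3 - 4u^2 - 36u + 144) + (-3u^2 + 30u - 72)
  u^3 - 4u^2 - 36u + 144 = (-(1/3)u - 2)(-3u^2 + 30u - 72) + (0)
Last nonzero remainder: -3u^2 + 30u - 72. Dividing through by -3 gives the monic gcd u^2 - 10u + 24.
Cancel u^2 - 10u + 24 from numerator and denominator to get the reduced form.

(u + 3)/(u + 6)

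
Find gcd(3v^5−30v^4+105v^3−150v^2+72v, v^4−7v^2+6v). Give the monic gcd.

Repeated division with remainder:
  3v^5−30v^4+105v^3−150v^2+72v = (3v−30)(v^4−7v^2+6v) + (126v^3−378v^2+252v)
  v^4−7v^2+6v = ((1/126)v+1/42)(126v^3−378v^2+252v) + (0)
Last nonzero remainder: 126v^3−378v^2+252v. Dividing through by 126 gives the monic gcd v^3−3v^2+2v.

v^3−3v^2+2v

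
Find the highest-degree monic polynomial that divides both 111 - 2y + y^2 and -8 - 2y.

Apply the Euclidean algorithm:
  y^2 - 2y + 111 = (-(1/2)y + 3)(-2y - 8) + (135)
  -2y - 8 = (-(2/135)y - 8/135)(135) + (0)
The last nonzero remainder is the constant 135, so the polynomials are coprime and gcd = 1.

1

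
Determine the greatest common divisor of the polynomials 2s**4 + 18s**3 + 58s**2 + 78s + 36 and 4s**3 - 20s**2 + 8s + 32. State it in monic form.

By polynomial division,
  2s**4 + 18s**3 + 58s**2 + 78s + 36 = ((1/2)s + 7)(4s**3 - 20s**2 + 8s + 32) + (194s**2 + 6s - 188)
  4s**3 - 20s**2 + 8s + 32 = ((2/97)s - 976/9409)(194s**2 + 6s - 188) + ((117600/9409)s + 117600/9409)
  194s**2 + 6s - 188 = ((912673/58800)s - 442223/29400)((117600/9409)s + 117600/9409) + (0)
Last nonzero remainder: (117600/9409)s + 117600/9409. Dividing through by 117600/9409 gives the monic gcd s + 1.

s + 1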